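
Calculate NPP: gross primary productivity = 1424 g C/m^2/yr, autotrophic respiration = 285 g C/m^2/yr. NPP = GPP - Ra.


NPP = GPP - Ra = 1424 - 285 = 1139 g C/m^2/yr

1139 g C/m^2/yr


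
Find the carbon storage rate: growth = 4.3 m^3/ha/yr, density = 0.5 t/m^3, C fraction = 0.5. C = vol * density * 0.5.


C = 4.3 * 0.5 * 0.5 = 1.075 ≈ 1.08 t C/ha/yr

1.08 t C/ha/yr


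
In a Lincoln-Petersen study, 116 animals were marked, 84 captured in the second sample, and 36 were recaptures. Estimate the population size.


N = M * C / R = 116 * 84 / 36 = 9744 / 36 = 270.67 ≈ 271

271 individuals


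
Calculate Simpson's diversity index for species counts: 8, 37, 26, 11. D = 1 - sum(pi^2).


Total N = 8 + 37 + 26 + 11 = 82
Per-species terms:
  p = 8/82 = 0.097561; p^2 = 0.097561^2 = 0.009518
  p = 37/82 = 0.451220; p^2 = 0.451220^2 = 0.203599
  p = 26/82 = 0.317073; p^2 = 0.317073^2 = 0.100535
  p = 11/82 = 0.134146; p^2 = 0.134146^2 = 0.017995
sum(p^2) = 0.009518 + 0.203599 + 0.100535 + 0.017995 = 0.331647
D = 1 - 0.331647 = 0.668353 ≈ 0.6684

0.6684


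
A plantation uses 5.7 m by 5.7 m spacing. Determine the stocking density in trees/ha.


N = 10000 / 5.7^2 = 10000 / 32.49 = 307.787 ≈ 308 trees/ha

308 trees/ha


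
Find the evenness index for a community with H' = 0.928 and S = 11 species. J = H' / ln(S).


ln(11) = 2.39790
J = H' / ln(S) = 0.928 / 2.39790 = 0.387005 ≈ 0.3870

0.3870


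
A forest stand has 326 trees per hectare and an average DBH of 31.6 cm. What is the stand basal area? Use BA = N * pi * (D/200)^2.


(D/200)^2 = (31.6/200)^2 = 0.158^2 = 0.024964
Individual BA = 3.141593 * 0.024964 = 0.0784267 m^2
Stand BA = 326 * 0.0784267 = 25.5671 ≈ 25.57 m^2/ha

25.57 m^2/ha


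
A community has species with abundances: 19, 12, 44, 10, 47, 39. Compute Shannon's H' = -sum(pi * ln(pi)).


Total N = 19 + 12 + 44 + 10 + 47 + 39 = 171
Per-species terms:
  p = 19/171 = 0.111111; ln(p) = -2.197226; p*ln(p) = 0.111111 * (-2.197226) = -0.244136
  p = 12/171 = 0.070175; ln(p) = -2.656763; p*ln(p) = 0.070175 * (-2.656763) = -0.186438
  p = 44/171 = 0.257310; ln(p) = -1.357474; p*ln(p) = 0.257310 * (-1.357474) = -0.349292
  p = 10/171 = 0.058480; ln(p) = -2.839070; p*ln(p) = 0.058480 * (-2.839070) = -0.166029
  p = 47/171 = 0.274854; ln(p) = -1.291515; p*ln(p) = 0.274854 * (-1.291515) = -0.354978
  p = 39/171 = 0.228070; ln(p) = -1.478103; p*ln(p) = 0.228070 * (-1.478103) = -0.337111
sum(p*ln(p)) = (-0.244136) + (-0.186438) + (-0.349292) + (-0.166029) + (-0.354978) + (-0.337111) = -1.637984
H' = -(-1.637984) = 1.637984 ≈ 1.6380

1.6380


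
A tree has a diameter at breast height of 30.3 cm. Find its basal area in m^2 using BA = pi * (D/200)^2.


D/200 = 30.3/200 = 0.1515 m
(D/200)^2 = 0.1515^2 = 0.02295225
BA = 3.141593 * 0.02295225 = 0.0721066 ≈ 0.0721 m^2

0.0721 m^2


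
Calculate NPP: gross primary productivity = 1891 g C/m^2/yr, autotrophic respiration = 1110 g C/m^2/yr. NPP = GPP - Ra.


NPP = GPP - Ra = 1891 - 1110 = 781 g C/m^2/yr

781 g C/m^2/yr


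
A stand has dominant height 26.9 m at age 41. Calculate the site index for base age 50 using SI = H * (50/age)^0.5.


50/41 = 1.21951
(1.21951)^0.5 = 1.10431
SI = 26.9 * 1.10431 = 29.7059 ≈ 29.7 m

29.7 m


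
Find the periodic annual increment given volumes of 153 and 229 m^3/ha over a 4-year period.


PAI = (V2 - V1) / period = (229 - 153) / 4 = 76 / 4 = 19.00 m^3/ha/yr

19.00 m^3/ha/yr


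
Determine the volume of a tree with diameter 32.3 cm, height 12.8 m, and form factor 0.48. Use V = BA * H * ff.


(D/200)^2 = (32.3/200)^2 = 0.1615^2 = 0.02608225
BA = 3.141593 * 0.02608225 = 0.0819398 m^2
V = 0.0819398 * 12.8 * 0.48 = 0.503438 ≈ 0.503 m^3

0.503 m^3


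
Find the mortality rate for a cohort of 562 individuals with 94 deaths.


Mortality rate = 94 / 562 = 0.167260 ≈ 0.1673

0.1673


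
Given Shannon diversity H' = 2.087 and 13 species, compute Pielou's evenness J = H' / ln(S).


ln(13) = 2.56495
J = H' / ln(S) = 2.087 / 2.56495 = 0.813661 ≈ 0.8137

0.8137


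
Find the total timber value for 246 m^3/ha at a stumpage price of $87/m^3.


Value = 246 * 87 = $21402/ha

$21402/ha


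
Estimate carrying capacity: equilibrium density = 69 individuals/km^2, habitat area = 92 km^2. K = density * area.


K = 69 * 92 = 6348 individuals

6348 individuals


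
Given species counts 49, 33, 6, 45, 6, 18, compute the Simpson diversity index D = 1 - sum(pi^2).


Total N = 49 + 33 + 6 + 45 + 6 + 18 = 157
Per-species terms:
  p = 49/157 = 0.312102; p^2 = 0.312102^2 = 0.097408
  p = 33/157 = 0.210191; p^2 = 0.210191^2 = 0.044180
  p = 6/157 = 0.038217; p^2 = 0.038217^2 = 0.001461
  p = 45/157 = 0.286624; p^2 = 0.286624^2 = 0.082153
  p = 6/157 = 0.038217; p^2 = 0.038217^2 = 0.001461
  p = 18/157 = 0.114650; p^2 = 0.114650^2 = 0.013145
sum(p^2) = 0.097408 + 0.044180 + 0.001461 + 0.082153 + 0.001461 + 0.013145 = 0.239808
D = 1 - 0.239808 = 0.760192 ≈ 0.7602

0.7602


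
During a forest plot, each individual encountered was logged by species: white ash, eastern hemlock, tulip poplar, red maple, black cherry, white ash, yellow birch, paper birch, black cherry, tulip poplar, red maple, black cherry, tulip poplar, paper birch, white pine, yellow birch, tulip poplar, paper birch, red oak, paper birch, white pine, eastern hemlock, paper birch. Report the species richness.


Total individuals logged = 23
Distinct species (count of individuals): white ash (2), eastern hemlock (2), tulip poplar (4), red maple (2), black cherry (3), yellow birch (2), paper birch (5), white pine (2), red oak (1)
Species richness = number of distinct species = 9

9


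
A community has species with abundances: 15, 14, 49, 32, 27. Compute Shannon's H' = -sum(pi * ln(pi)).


Total N = 15 + 14 + 49 + 32 + 27 = 137
Per-species terms:
  p = 15/137 = 0.109489; ln(p) = -2.211931; p*ln(p) = 0.109489 * (-2.211931) = -0.242182
  p = 14/137 = 0.102190; ln(p) = -2.280921; p*ln(p) = 0.102190 * (-2.280921) = -0.233087
  p = 49/137 = 0.357664; ln(p) = -1.028161; p*ln(p) = 0.357664 * (-1.028161) = -0.367736
  p = 32/137 = 0.233577; ln(p) = -1.454243; p*ln(p) = 0.233577 * (-1.454243) = -0.339678
  p = 27/137 = 0.197080; ln(p) = -1.624146; p*ln(p) = 0.197080 * (-1.624146) = -0.320087
sum(p*ln(p)) = (-0.242182) + (-0.233087) + (-0.367736) + (-0.339678) + (-0.320087) = -1.502770
H' = -(-1.502770) = 1.502770 ≈ 1.5028

1.5028


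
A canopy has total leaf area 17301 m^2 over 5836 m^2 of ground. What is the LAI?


LAI = 17301 / 5836 = 2.9645 ≈ 2.96

2.96


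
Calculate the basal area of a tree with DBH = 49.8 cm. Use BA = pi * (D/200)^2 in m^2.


D/200 = 49.8/200 = 0.249 m
(D/200)^2 = 0.249^2 = 0.062001
BA = 3.141593 * 0.062001 = 0.194782 ≈ 0.1948 m^2

0.1948 m^2


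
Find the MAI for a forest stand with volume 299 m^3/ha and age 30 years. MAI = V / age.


MAI = 299 / 30 = 9.9667 ≈ 9.97 m^3/ha/yr

9.97 m^3/ha/yr


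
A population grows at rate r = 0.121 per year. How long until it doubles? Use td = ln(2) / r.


td = ln(2) / 0.121 = 0.693147 / 0.121 = 5.72849 ≈ 5.7 years

5.7 years


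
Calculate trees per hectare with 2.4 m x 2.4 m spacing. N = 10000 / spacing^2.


N = 10000 / 2.4^2 = 10000 / 5.76 = 1736.11 ≈ 1736 trees/ha

1736 trees/ha


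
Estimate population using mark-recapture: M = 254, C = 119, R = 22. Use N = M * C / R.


N = M * C / R = 254 * 119 / 22 = 30226 / 22 = 1373.91 ≈ 1374

1374 individuals


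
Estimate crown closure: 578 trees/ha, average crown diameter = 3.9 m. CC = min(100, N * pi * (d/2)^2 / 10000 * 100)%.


(d/2)^2 = (3.9/2)^2 = 1.95^2 = 3.8025
Crown area = 3.141593 * 3.8025 = 11.9459 m^2
N * area / 10000 * 100 = 578 * 11.9459 / 10000 * 100 = 69.0473
CC = min(100, 69.0473) = 69.0473 ≈ 69.0%

69.0%


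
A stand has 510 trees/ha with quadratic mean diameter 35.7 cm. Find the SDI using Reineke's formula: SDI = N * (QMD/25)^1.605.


QMD/25 = 35.7/25 = 1.428
(1.428)^1.605 = exp(1.605 * ln(1.428)) = exp(1.605 * 0.356275) = exp(0.571821) = 1.77149
SDI = 510 * 1.77149 = 903.460 ≈ 903

903


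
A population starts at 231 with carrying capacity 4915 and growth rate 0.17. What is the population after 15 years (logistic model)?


(K - N0)/N0 = (4915 - 231)/231 = 4684/231 = 20.2771
r*t = 0.17 * 15 = 2.55; exp(-2.55) = 0.0780817
20.2771 * 0.0780817 = 1.58327
1 + 1.58327 = 2.58327
N = 4915 / 2.58327 = 1902.63 ≈ 1903

1903


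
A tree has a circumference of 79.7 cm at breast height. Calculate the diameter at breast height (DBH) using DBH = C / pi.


DBH = C / pi = 79.7 / 3.141593 = 25.3693 ≈ 25.37 cm

25.37 cm


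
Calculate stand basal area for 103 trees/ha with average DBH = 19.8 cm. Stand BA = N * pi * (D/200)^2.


(D/200)^2 = (19.8/200)^2 = 0.099^2 = 0.009801
Individual BA = 3.141593 * 0.009801 = 0.0307908 m^2
Stand BA = 103 * 0.0307908 = 3.17145 ≈ 3.17 m^2/ha

3.17 m^2/ha


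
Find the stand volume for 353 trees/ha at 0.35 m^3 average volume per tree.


V_stand = 353 * 0.35 = 123.55 ≈ 123.6 m^3/ha

123.6 m^3/ha


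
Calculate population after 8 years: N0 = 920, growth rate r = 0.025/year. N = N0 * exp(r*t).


r*t = 0.025 * 8 = 0.2
exp(0.2) = 1.22140
N = 920 * 1.22140 = 1123.69 ≈ 1124

1124


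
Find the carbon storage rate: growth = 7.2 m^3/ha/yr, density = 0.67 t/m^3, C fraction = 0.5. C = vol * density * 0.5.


C = 7.2 * 0.67 * 0.5 = 2.412 ≈ 2.41 t C/ha/yr

2.41 t C/ha/yr


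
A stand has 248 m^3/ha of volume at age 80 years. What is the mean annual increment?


MAI = 248 / 80 = 3.10 m^3/ha/yr

3.10 m^3/ha/yr


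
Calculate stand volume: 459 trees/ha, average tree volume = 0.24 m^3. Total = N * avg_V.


V_stand = 459 * 0.24 = 110.16 ≈ 110.2 m^3/ha

110.2 m^3/ha


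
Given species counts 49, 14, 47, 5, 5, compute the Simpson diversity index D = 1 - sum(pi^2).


Total N = 49 + 14 + 47 + 5 + 5 = 120
Per-species terms:
  p = 49/120 = 0.408333; p^2 = 0.408333^2 = 0.166736
  p = 14/120 = 0.116667; p^2 = 0.116667^2 = 0.013611
  p = 47/120 = 0.391667; p^2 = 0.391667^2 = 0.153403
  p = 5/120 = 0.041667; p^2 = 0.041667^2 = 0.001736
  p = 5/120 = 0.041667; p^2 = 0.041667^2 = 0.001736
sum(p^2) = 0.166736 + 0.013611 + 0.153403 + 0.001736 + 0.001736 = 0.337222
D = 1 - 0.337222 = 0.662778 ≈ 0.6628

0.6628


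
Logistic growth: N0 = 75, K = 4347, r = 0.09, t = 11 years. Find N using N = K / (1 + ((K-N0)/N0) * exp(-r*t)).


(K - N0)/N0 = (4347 - 75)/75 = 4272/75 = 56.9600
r*t = 0.09 * 11 = 0.99; exp(-0.99) = 0.371577
56.9600 * 0.371577 = 21.1650
1 + 21.1650 = 22.1650
N = 4347 / 22.1650 = 196.120 ≈ 196

196


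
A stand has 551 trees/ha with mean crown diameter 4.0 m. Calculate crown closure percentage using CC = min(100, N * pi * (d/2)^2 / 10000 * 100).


(d/2)^2 = (4.0/2)^2 = 2^2 = 4
Crown area = 3.141593 * 4 = 12.5664 m^2
N * area / 10000 * 100 = 551 * 12.5664 / 10000 * 100 = 69.2409
CC = min(100, 69.2409) = 69.2409 ≈ 69.2%

69.2%


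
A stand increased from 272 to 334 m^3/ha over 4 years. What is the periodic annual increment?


PAI = (V2 - V1) / period = (334 - 272) / 4 = 62 / 4 = 15.50 m^3/ha/yr

15.50 m^3/ha/yr


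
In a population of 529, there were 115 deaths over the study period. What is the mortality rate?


Mortality rate = 115 / 529 = 0.217391 ≈ 0.2174

0.2174


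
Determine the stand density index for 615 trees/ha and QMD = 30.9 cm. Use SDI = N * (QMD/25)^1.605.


QMD/25 = 30.9/25 = 1.236
(1.236)^1.605 = exp(1.605 * ln(1.236)) = exp(1.605 * 0.211880) = exp(0.340067) = 1.40504
SDI = 615 * 1.40504 = 864.100 ≈ 864

864


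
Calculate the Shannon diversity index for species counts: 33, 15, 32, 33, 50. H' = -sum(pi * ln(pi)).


Total N = 33 + 15 + 32 + 33 + 50 = 163
Per-species terms:
  p = 33/163 = 0.202454; ln(p) = -1.597243; p*ln(p) = 0.202454 * (-1.597243) = -0.323368
  p = 15/163 = 0.092025; ln(p) = -2.385695; p*ln(p) = 0.092025 * (-2.385695) = -0.219544
  p = 32/163 = 0.196319; ln(p) = -1.628014; p*ln(p) = 0.196319 * (-1.628014) = -0.319610
  p = 33/163 = 0.202454; ln(p) = -1.597243; p*ln(p) = 0.202454 * (-1.597243) = -0.323368
  p = 50/163 = 0.306748; ln(p) = -1.181729; p*ln(p) = 0.306748 * (-1.181729) = -0.362493
sum(p*ln(p)) = (-0.323368) + (-0.219544) + (-0.319610) + (-0.323368) + (-0.362493) = -1.548383
H' = -(-1.548383) = 1.548383 ≈ 1.5484

1.5484


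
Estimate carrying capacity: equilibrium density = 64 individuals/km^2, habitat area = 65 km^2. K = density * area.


K = 64 * 65 = 4160 individuals

4160 individuals


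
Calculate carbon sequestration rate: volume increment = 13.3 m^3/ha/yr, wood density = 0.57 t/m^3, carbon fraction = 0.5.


C = 13.3 * 0.57 * 0.5 = 3.7905 ≈ 3.79 t C/ha/yr

3.79 t C/ha/yr


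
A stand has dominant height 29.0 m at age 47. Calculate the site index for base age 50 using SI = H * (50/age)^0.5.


50/47 = 1.06383
(1.06383)^0.5 = 1.03142
SI = 29.0 * 1.03142 = 29.9112 ≈ 29.9 m

29.9 m


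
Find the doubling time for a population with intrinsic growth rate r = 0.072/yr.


td = ln(2) / 0.072 = 0.693147 / 0.072 = 9.62704 ≈ 9.6 years

9.6 years


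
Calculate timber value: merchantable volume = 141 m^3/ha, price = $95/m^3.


Value = 141 * 95 = $13395/ha

$13395/ha


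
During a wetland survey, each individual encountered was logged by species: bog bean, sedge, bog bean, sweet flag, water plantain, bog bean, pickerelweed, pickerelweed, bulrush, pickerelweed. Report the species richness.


Total individuals logged = 10
Distinct species (count of individuals): bog bean (3), sedge (1), sweet flag (1), water plantain (1), pickerelweed (3), bulrush (1)
Species richness = number of distinct species = 6

6


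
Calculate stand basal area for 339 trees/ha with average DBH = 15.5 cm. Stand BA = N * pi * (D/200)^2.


(D/200)^2 = (15.5/200)^2 = 0.0775^2 = 0.00600625
Individual BA = 3.141593 * 0.00600625 = 0.0188692 m^2
Stand BA = 339 * 0.0188692 = 6.39666 ≈ 6.40 m^2/ha

6.40 m^2/ha


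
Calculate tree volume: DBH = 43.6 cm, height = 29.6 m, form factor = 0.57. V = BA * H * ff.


(D/200)^2 = (43.6/200)^2 = 0.218^2 = 0.047524
BA = 3.141593 * 0.047524 = 0.149301 m^2
V = 0.149301 * 29.6 * 0.57 = 2.51901 ≈ 2.519 m^3

2.519 m^3


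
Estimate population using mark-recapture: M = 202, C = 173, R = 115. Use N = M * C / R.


N = M * C / R = 202 * 173 / 115 = 34946 / 115 = 303.88 ≈ 304

304 individuals


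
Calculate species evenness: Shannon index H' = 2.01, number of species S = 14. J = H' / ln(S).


ln(14) = 2.63906
J = H' / ln(S) = 2.01 / 2.63906 = 0.761635 ≈ 0.7616

0.7616


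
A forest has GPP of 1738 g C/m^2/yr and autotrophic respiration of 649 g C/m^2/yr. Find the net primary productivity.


NPP = GPP - Ra = 1738 - 649 = 1089 g C/m^2/yr

1089 g C/m^2/yr


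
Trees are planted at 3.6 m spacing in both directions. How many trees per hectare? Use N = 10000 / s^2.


N = 10000 / 3.6^2 = 10000 / 12.96 = 771.605 ≈ 772 trees/ha

772 trees/ha


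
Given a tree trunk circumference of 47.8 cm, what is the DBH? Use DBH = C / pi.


DBH = C / pi = 47.8 / 3.141593 = 15.2152 ≈ 15.22 cm

15.22 cm


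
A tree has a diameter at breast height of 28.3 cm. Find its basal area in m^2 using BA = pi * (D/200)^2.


D/200 = 28.3/200 = 0.1415 m
(D/200)^2 = 0.1415^2 = 0.02002225
BA = 3.141593 * 0.02002225 = 0.0629018 ≈ 0.0629 m^2

0.0629 m^2


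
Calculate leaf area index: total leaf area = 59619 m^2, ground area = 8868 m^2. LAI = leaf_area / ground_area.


LAI = 59619 / 8868 = 6.7229 ≈ 6.72

6.72


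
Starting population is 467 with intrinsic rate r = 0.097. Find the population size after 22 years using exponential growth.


r*t = 0.097 * 22 = 2.134
exp(2.134) = 8.44859
N = 467 * 8.44859 = 3945.49 ≈ 3945

3945


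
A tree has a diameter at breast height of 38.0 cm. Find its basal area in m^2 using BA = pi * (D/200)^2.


D/200 = 38.0/200 = 0.19 m
(D/200)^2 = 0.19^2 = 0.0361
BA = 3.141593 * 0.0361 = 0.113412 ≈ 0.1134 m^2

0.1134 m^2


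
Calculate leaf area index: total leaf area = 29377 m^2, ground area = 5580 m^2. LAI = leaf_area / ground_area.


LAI = 29377 / 5580 = 5.2647 ≈ 5.26

5.26


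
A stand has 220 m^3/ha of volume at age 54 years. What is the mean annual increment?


MAI = 220 / 54 = 4.0741 ≈ 4.07 m^3/ha/yr

4.07 m^3/ha/yr


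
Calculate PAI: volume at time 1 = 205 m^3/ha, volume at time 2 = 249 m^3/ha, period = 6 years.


PAI = (V2 - V1) / period = (249 - 205) / 6 = 44 / 6 = 7.3333 ≈ 7.33 m^3/ha/yr

7.33 m^3/ha/yr


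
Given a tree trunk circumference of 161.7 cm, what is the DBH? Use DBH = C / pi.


DBH = C / pi = 161.7 / 3.141593 = 51.4707 ≈ 51.47 cm

51.47 cm


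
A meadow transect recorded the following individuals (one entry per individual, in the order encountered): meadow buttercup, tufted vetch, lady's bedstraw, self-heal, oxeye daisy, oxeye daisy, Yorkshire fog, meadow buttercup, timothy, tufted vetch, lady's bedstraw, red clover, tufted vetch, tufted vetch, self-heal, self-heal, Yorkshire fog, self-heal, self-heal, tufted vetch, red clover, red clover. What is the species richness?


Total individuals logged = 22
Distinct species (count of individuals): meadow buttercup (2), tufted vetch (5), lady's bedstraw (2), self-heal (5), oxeye daisy (2), Yorkshire fog (2), timothy (1), red clover (3)
Species richness = number of distinct species = 8

8


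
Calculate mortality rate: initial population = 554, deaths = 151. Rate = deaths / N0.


Mortality rate = 151 / 554 = 0.272563 ≈ 0.2726

0.2726


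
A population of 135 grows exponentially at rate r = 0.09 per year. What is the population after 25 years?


r*t = 0.09 * 25 = 2.25
exp(2.25) = 9.48774
N = 135 * 9.48774 = 1280.84 ≈ 1281

1281


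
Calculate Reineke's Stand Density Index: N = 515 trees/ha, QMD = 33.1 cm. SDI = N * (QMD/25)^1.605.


QMD/25 = 33.1/25 = 1.324
(1.324)^1.605 = exp(1.605 * ln(1.324)) = exp(1.605 * 0.280657) = exp(0.450454) = 1.56902
SDI = 515 * 1.56902 = 808.045 ≈ 808

808


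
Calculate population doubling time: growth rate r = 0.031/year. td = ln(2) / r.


td = ln(2) / 0.031 = 0.693147 / 0.031 = 22.3596 ≈ 22.4 years

22.4 years


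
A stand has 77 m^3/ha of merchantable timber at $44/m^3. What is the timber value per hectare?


Value = 77 * 44 = $3388/ha

$3388/ha


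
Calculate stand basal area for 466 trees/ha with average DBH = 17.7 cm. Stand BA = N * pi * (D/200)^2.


(D/200)^2 = (17.7/200)^2 = 0.0885^2 = 0.00783225
Individual BA = 3.141593 * 0.00783225 = 0.0246057 m^2
Stand BA = 466 * 0.0246057 = 11.4663 ≈ 11.47 m^2/ha

11.47 m^2/ha


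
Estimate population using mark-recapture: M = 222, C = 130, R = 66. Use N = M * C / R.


N = M * C / R = 222 * 130 / 66 = 28860 / 66 = 437.27 ≈ 437

437 individuals


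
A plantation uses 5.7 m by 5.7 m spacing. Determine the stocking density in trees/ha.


N = 10000 / 5.7^2 = 10000 / 32.49 = 307.787 ≈ 308 trees/ha

308 trees/ha


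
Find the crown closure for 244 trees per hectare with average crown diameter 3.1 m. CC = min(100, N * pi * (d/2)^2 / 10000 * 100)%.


(d/2)^2 = (3.1/2)^2 = 1.55^2 = 2.4025
Crown area = 3.141593 * 2.4025 = 7.54768 m^2
N * area / 10000 * 100 = 244 * 7.54768 / 10000 * 100 = 18.4163
CC = min(100, 18.4163) = 18.4163 ≈ 18.4%

18.4%


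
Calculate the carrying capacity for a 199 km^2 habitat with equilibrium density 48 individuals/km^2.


K = 48 * 199 = 9552 individuals

9552 individuals


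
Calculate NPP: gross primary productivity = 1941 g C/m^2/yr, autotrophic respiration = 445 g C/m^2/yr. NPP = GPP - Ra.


NPP = GPP - Ra = 1941 - 445 = 1496 g C/m^2/yr

1496 g C/m^2/yr


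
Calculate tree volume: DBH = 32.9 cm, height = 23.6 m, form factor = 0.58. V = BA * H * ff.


(D/200)^2 = (32.9/200)^2 = 0.1645^2 = 0.02706025
BA = 3.141593 * 0.02706025 = 0.0850123 m^2
V = 0.0850123 * 23.6 * 0.58 = 1.16365 ≈ 1.164 m^3

1.164 m^3


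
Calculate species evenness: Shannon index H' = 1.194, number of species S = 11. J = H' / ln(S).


ln(11) = 2.39790
J = H' / ln(S) = 1.194 / 2.39790 = 0.497936 ≈ 0.4979

0.4979


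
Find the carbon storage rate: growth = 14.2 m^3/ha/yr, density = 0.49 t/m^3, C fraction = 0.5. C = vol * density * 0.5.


C = 14.2 * 0.49 * 0.5 = 3.479 ≈ 3.48 t C/ha/yr

3.48 t C/ha/yr


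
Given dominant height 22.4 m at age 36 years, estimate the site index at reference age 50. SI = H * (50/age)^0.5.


50/36 = 1.38889
(1.38889)^0.5 = 1.17851
SI = 22.4 * 1.17851 = 26.3986 ≈ 26.4 m

26.4 m


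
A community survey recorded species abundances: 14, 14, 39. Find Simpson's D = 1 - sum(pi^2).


Total N = 14 + 14 + 39 = 67
Per-species terms:
  p = 14/67 = 0.208955; p^2 = 0.208955^2 = 0.043662
  p = 14/67 = 0.208955; p^2 = 0.208955^2 = 0.043662
  p = 39/67 = 0.582090; p^2 = 0.582090^2 = 0.338829
sum(p^2) = 0.043662 + 0.043662 + 0.338829 = 0.426153
D = 1 - 0.426153 = 0.573847 ≈ 0.5738

0.5738


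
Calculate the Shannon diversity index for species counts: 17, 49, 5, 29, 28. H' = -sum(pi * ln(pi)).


Total N = 17 + 49 + 5 + 29 + 28 = 128
Per-species terms:
  p = 17/128 = 0.132813; ln(p) = -2.018813; p*ln(p) = 0.132813 * (-2.018813) = -0.268125
  p = 49/128 = 0.382813; ln(p) = -0.960209; p*ln(p) = 0.382813 * (-0.960209) = -0.367580
  p = 5/128 = 0.039063; ln(p) = -3.242580; p*ln(p) = 0.039063 * (-3.242580) = -0.126665
  p = 29/128 = 0.226563; ln(p) = -1.484732; p*ln(p) = 0.226563 * (-1.484732) = -0.336385
  p = 28/128 = 0.218750; ln(p) = -1.519826; p*ln(p) = 0.218750 * (-1.519826) = -0.332462
sum(p*ln(p)) = (-0.268125) + (-0.367580) + (-0.126665) + (-0.336385) + (-0.332462) = -1.431217
H' = -(-1.431217) = 1.431217 ≈ 1.4312

1.4312


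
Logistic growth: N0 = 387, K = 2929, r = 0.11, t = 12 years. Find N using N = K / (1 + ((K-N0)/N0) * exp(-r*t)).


(K - N0)/N0 = (2929 - 387)/387 = 2542/387 = 6.56848
r*t = 0.11 * 12 = 1.32; exp(-1.32) = 0.267135
6.56848 * 0.267135 = 1.75467
1 + 1.75467 = 2.75467
N = 2929 / 2.75467 = 1063.29 ≈ 1063

1063


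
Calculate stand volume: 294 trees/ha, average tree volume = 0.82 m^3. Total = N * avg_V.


V_stand = 294 * 0.82 = 241.08 ≈ 241.1 m^3/ha

241.1 m^3/ha


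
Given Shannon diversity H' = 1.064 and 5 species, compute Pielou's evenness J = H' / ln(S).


ln(5) = 1.60944
J = H' / ln(S) = 1.064 / 1.60944 = 0.661100 ≈ 0.6611

0.6611


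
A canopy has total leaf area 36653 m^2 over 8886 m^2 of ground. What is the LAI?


LAI = 36653 / 8886 = 4.1248 ≈ 4.12

4.12


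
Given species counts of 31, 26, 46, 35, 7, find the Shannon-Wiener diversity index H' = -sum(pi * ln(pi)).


Total N = 31 + 26 + 46 + 35 + 7 = 145
Per-species terms:
  p = 31/145 = 0.213793; ln(p) = -1.542747; p*ln(p) = 0.213793 * (-1.542747) = -0.329829
  p = 26/145 = 0.179310; ln(p) = -1.718639; p*ln(p) = 0.179310 * (-1.718639) = -0.308169
  p = 46/145 = 0.317241; ln(p) = -1.148094; p*ln(p) = 0.317241 * (-1.148094) = -0.364222
  p = 35/145 = 0.241379; ln(p) = -1.421387; p*ln(p) = 0.241379 * (-1.421387) = -0.343093
  p = 7/145 = 0.048276; ln(p) = -3.030821; p*ln(p) = 0.048276 * (-3.030821) = -0.146316
sum(p*ln(p)) = (-0.329829) + (-0.308169) + (-0.364222) + (-0.343093) + (-0.146316) = -1.491629
H' = -(-1.491629) = 1.491629 ≈ 1.4916

1.4916


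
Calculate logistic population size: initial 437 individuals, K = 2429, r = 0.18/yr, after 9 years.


(K - N0)/N0 = (2429 - 437)/437 = 1992/437 = 4.55835
r*t = 0.18 * 9 = 1.62; exp(-1.62) = 0.197899
4.55835 * 0.197899 = 0.902093
1 + 0.902093 = 1.90209
N = 2429 / 1.90209 = 1277.02 ≈ 1277

1277


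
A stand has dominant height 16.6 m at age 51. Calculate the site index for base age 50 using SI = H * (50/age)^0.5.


50/51 = 0.980392
(0.980392)^0.5 = 0.990147
SI = 16.6 * 0.990147 = 16.4364 ≈ 16.4 m

16.4 m


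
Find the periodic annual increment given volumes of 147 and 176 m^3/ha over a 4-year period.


PAI = (V2 - V1) / period = (176 - 147) / 4 = 29 / 4 = 7.25 m^3/ha/yr

7.25 m^3/ha/yr


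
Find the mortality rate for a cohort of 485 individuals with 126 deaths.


Mortality rate = 126 / 485 = 0.259794 ≈ 0.2598

0.2598


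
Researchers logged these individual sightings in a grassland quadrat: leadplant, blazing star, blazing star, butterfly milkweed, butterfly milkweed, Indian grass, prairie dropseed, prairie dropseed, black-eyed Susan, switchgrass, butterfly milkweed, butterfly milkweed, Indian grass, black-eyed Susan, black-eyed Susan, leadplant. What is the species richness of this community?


Total individuals logged = 16
Distinct species (count of individuals): leadplant (2), blazing star (2), butterfly milkweed (4), Indian grass (2), prairie dropseed (2), black-eyed Susan (3), switchgrass (1)
Species richness = number of distinct species = 7

7


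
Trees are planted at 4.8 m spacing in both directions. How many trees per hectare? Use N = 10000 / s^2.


N = 10000 / 4.8^2 = 10000 / 23.04 = 434.028 ≈ 434 trees/ha

434 trees/ha


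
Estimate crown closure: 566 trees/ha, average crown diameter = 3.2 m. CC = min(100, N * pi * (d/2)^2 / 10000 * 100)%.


(d/2)^2 = (3.2/2)^2 = 1.6^2 = 2.56
Crown area = 3.141593 * 2.56 = 8.04248 m^2
N * area / 10000 * 100 = 566 * 8.04248 / 10000 * 100 = 45.5204
CC = min(100, 45.5204) = 45.5204 ≈ 45.5%

45.5%


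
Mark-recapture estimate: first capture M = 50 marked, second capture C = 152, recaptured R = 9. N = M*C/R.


N = M * C / R = 50 * 152 / 9 = 7600 / 9 = 844.44 ≈ 844

844 individuals


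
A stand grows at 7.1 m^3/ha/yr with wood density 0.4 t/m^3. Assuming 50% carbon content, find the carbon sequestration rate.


C = 7.1 * 0.4 * 0.5 = 1.42 t C/ha/yr

1.42 t C/ha/yr


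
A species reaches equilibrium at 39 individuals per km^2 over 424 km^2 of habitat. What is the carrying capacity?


K = 39 * 424 = 16536 individuals

16536 individuals


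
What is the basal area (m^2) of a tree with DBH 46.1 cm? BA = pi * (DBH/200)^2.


D/200 = 46.1/200 = 0.2305 m
(D/200)^2 = 0.2305^2 = 0.05313025
BA = 3.141593 * 0.05313025 = 0.166914 ≈ 0.1669 m^2

0.1669 m^2


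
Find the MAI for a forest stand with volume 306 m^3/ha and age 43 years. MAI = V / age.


MAI = 306 / 43 = 7.1163 ≈ 7.12 m^3/ha/yr

7.12 m^3/ha/yr


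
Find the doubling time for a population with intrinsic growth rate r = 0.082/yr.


td = ln(2) / 0.082 = 0.693147 / 0.082 = 8.45301 ≈ 8.5 years

8.5 years


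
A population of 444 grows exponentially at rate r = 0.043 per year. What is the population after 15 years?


r*t = 0.043 * 15 = 0.645
exp(0.645) = 1.90599
N = 444 * 1.90599 = 846.260 ≈ 846

846


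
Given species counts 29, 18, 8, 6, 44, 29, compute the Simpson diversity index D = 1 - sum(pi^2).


Total N = 29 + 18 + 8 + 6 + 44 + 29 = 134
Per-species terms:
  p = 29/134 = 0.216418; p^2 = 0.216418^2 = 0.046837
  p = 18/134 = 0.134328; p^2 = 0.134328^2 = 0.018044
  p = 8/134 = 0.059701; p^2 = 0.059701^2 = 0.003564
  p = 6/134 = 0.044776; p^2 = 0.044776^2 = 0.002005
  p = 44/134 = 0.328358; p^2 = 0.328358^2 = 0.107819
  p = 29/134 = 0.216418; p^2 = 0.216418^2 = 0.046837
sum(p^2) = 0.046837 + 0.018044 + 0.003564 + 0.002005 + 0.107819 + 0.046837 = 0.225106
D = 1 - 0.225106 = 0.774894 ≈ 0.7749

0.7749


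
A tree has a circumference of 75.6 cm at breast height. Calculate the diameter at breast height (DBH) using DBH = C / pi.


DBH = C / pi = 75.6 / 3.141593 = 24.0642 ≈ 24.06 cm

24.06 cm


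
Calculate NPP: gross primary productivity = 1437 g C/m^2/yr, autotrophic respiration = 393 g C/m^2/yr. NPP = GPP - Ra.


NPP = GPP - Ra = 1437 - 393 = 1044 g C/m^2/yr

1044 g C/m^2/yr


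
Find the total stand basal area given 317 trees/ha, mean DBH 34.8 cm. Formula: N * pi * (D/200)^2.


(D/200)^2 = (34.8/200)^2 = 0.174^2 = 0.030276
Individual BA = 3.141593 * 0.030276 = 0.0951149 m^2
Stand BA = 317 * 0.0951149 = 30.1514 ≈ 30.15 m^2/ha

30.15 m^2/ha


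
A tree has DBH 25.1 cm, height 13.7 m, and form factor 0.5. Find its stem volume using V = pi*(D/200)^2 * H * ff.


(D/200)^2 = (25.1/200)^2 = 0.1255^2 = 0.01575025
BA = 3.141593 * 0.01575025 = 0.0494809 m^2
V = 0.0494809 * 13.7 * 0.5 = 0.338944 ≈ 0.339 m^3

0.339 m^3


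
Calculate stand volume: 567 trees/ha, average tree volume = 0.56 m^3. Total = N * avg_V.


V_stand = 567 * 0.56 = 317.52 ≈ 317.5 m^3/ha

317.5 m^3/ha


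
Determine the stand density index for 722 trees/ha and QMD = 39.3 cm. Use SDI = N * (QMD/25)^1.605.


QMD/25 = 39.3/25 = 1.572
(1.572)^1.605 = exp(1.605 * ln(1.572)) = exp(1.605 * 0.452349) = exp(0.726020) = 2.06684
SDI = 722 * 2.06684 = 1492.26 ≈ 1492

1492


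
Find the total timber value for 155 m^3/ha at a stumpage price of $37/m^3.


Value = 155 * 37 = $5735/ha

$5735/ha


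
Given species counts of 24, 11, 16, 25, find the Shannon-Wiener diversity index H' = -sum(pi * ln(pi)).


Total N = 24 + 11 + 16 + 25 = 76
Per-species terms:
  p = 24/76 = 0.315789; ln(p) = -1.152681; p*ln(p) = 0.315789 * (-1.152681) = -0.364004
  p = 11/76 = 0.144737; ln(p) = -1.932837; p*ln(p) = 0.144737 * (-1.932837) = -0.279753
  p = 16/76 = 0.210526; ln(p) = -1.558146; p*ln(p) = 0.210526 * (-1.558146) = -0.328030
  p = 25/76 = 0.328947; ln(p) = -1.111859; p*ln(p) = 0.328947 * (-1.111859) = -0.365743
sum(p*ln(p)) = (-0.364004) + (-0.279753) + (-0.328030) + (-0.365743) = -1.337530
H' = -(-1.337530) = 1.337530 ≈ 1.3375

1.3375


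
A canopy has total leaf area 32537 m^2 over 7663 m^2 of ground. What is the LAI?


LAI = 32537 / 7663 = 4.2460 ≈ 4.25

4.25


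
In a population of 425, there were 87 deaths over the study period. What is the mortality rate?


Mortality rate = 87 / 425 = 0.204706 ≈ 0.2047

0.2047


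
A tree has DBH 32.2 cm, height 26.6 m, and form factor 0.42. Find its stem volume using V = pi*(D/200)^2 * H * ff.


(D/200)^2 = (32.2/200)^2 = 0.161^2 = 0.025921
BA = 3.141593 * 0.025921 = 0.0814332 m^2
V = 0.0814332 * 26.6 * 0.42 = 0.909772 ≈ 0.910 m^3

0.910 m^3


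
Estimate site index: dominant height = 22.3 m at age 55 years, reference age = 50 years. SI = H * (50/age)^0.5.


50/55 = 0.909091
(0.909091)^0.5 = 0.953463
SI = 22.3 * 0.953463 = 21.2622 ≈ 21.3 m

21.3 m


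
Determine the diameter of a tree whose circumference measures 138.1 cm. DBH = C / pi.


DBH = C / pi = 138.1 / 3.141593 = 43.9586 ≈ 43.96 cm

43.96 cm


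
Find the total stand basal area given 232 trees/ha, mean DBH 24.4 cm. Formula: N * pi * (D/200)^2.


(D/200)^2 = (24.4/200)^2 = 0.122^2 = 0.014884
Individual BA = 3.141593 * 0.014884 = 0.0467595 m^2
Stand BA = 232 * 0.0467595 = 10.8482 ≈ 10.85 m^2/ha

10.85 m^2/ha


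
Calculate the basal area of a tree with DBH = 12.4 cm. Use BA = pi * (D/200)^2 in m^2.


D/200 = 12.4/200 = 0.062 m
(D/200)^2 = 0.062^2 = 0.003844
BA = 3.141593 * 0.003844 = 0.0120763 ≈ 0.0121 m^2

0.0121 m^2


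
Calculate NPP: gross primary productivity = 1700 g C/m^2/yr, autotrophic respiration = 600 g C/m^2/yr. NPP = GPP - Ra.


NPP = GPP - Ra = 1700 - 600 = 1100 g C/m^2/yr

1100 g C/m^2/yr


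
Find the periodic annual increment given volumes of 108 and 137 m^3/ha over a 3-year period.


PAI = (V2 - V1) / period = (137 - 108) / 3 = 29 / 3 = 9.6667 ≈ 9.67 m^3/ha/yr

9.67 m^3/ha/yr


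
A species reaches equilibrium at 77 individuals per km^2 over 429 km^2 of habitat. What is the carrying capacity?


K = 77 * 429 = 33033 individuals

33033 individuals


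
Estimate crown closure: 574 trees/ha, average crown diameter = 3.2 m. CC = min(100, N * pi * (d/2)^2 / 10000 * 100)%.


(d/2)^2 = (3.2/2)^2 = 1.6^2 = 2.56
Crown area = 3.141593 * 2.56 = 8.04248 m^2
N * area / 10000 * 100 = 574 * 8.04248 / 10000 * 100 = 46.1638
CC = min(100, 46.1638) = 46.1638 ≈ 46.2%

46.2%


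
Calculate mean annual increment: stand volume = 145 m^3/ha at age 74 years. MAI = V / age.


MAI = 145 / 74 = 1.9595 ≈ 1.96 m^3/ha/yr

1.96 m^3/ha/yr


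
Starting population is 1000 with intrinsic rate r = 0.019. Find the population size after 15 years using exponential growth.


r*t = 0.019 * 15 = 0.285
exp(0.285) = 1.32976
N = 1000 * 1.32976 = 1329.76 ≈ 1330

1330


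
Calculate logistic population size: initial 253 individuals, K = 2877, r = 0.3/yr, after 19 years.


(K - N0)/N0 = (2877 - 253)/253 = 2624/253 = 10.3715
r*t = 0.3 * 19 = 5.7; exp(-5.7) = 0.00334597
10.3715 * 0.00334597 = 0.0347027
1 + 0.0347027 = 1.03470
N = 2877 / 1.03470 = 2780.52 ≈ 2781

2781


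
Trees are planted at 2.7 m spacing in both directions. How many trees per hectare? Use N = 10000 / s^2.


N = 10000 / 2.7^2 = 10000 / 7.29 = 1371.74 ≈ 1372 trees/ha

1372 trees/ha


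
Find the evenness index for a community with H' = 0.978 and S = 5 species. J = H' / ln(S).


ln(5) = 1.60944
J = H' / ln(S) = 0.978 / 1.60944 = 0.607665 ≈ 0.6077

0.6077


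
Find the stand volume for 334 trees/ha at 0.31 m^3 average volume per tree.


V_stand = 334 * 0.31 = 103.54 ≈ 103.5 m^3/ha

103.5 m^3/ha


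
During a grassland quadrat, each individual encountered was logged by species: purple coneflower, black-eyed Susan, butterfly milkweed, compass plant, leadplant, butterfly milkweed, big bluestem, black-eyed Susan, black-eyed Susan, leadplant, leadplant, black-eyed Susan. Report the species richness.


Total individuals logged = 12
Distinct species (count of individuals): purple coneflower (1), black-eyed Susan (4), butterfly milkweed (2), compass plant (1), leadplant (3), big bluestem (1)
Species richness = number of distinct species = 6

6


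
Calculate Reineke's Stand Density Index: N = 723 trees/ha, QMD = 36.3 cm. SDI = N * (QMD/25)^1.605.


QMD/25 = 36.3/25 = 1.452
(1.452)^1.605 = exp(1.605 * ln(1.452)) = exp(1.605 * 0.372942) = exp(0.598572) = 1.81952
SDI = 723 * 1.81952 = 1315.51 ≈ 1316

1316


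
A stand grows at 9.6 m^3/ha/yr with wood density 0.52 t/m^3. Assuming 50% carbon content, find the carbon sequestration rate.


C = 9.6 * 0.52 * 0.5 = 2.496 ≈ 2.50 t C/ha/yr

2.50 t C/ha/yr


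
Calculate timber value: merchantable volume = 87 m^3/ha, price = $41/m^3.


Value = 87 * 41 = $3567/ha

$3567/ha


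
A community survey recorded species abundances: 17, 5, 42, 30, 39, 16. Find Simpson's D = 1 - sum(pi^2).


Total N = 17 + 5 + 42 + 30 + 39 + 16 = 149
Per-species terms:
  p = 17/149 = 0.114094; p^2 = 0.114094^2 = 0.013017
  p = 5/149 = 0.033557; p^2 = 0.033557^2 = 0.001126
  p = 42/149 = 0.281879; p^2 = 0.281879^2 = 0.079456
  p = 30/149 = 0.201342; p^2 = 0.201342^2 = 0.040539
  p = 39/149 = 0.261745; p^2 = 0.261745^2 = 0.068510
  p = 16/149 = 0.107383; p^2 = 0.107383^2 = 0.011531
sum(p^2) = 0.013017 + 0.001126 + 0.079456 + 0.040539 + 0.068510 + 0.011531 = 0.214179
D = 1 - 0.214179 = 0.785821 ≈ 0.7858

0.7858


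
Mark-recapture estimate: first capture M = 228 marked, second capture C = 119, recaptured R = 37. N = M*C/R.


N = M * C / R = 228 * 119 / 37 = 27132 / 37 = 733.30 ≈ 733

733 individuals


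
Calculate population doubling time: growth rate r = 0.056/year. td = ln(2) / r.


td = ln(2) / 0.056 = 0.693147 / 0.056 = 12.3776 ≈ 12.4 years

12.4 years


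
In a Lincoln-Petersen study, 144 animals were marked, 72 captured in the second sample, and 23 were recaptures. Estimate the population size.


N = M * C / R = 144 * 72 / 23 = 10368 / 23 = 450.78 ≈ 451

451 individuals


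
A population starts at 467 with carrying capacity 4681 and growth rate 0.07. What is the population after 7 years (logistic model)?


(K - N0)/N0 = (4681 - 467)/467 = 4214/467 = 9.02355
r*t = 0.07 * 7 = 0.49; exp(-0.49) = 0.612626
9.02355 * 0.612626 = 5.52806
1 + 5.52806 = 6.52806
N = 4681 / 6.52806 = 717.058 ≈ 717

717


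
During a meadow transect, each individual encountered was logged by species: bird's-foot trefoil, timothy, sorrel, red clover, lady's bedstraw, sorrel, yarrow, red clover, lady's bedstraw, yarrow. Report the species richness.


Total individuals logged = 10
Distinct species (count of individuals): bird's-foot trefoil (1), timothy (1), sorrel (2), red clover (2), lady's bedstraw (2), yarrow (2)
Species richness = number of distinct species = 6

6


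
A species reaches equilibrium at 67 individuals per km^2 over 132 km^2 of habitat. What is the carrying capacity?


K = 67 * 132 = 8844 individuals

8844 individuals


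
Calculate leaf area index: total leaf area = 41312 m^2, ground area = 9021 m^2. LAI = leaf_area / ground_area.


LAI = 41312 / 9021 = 4.5795 ≈ 4.58

4.58


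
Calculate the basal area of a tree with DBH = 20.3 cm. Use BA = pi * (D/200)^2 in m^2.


D/200 = 20.3/200 = 0.1015 m
(D/200)^2 = 0.1015^2 = 0.01030225
BA = 3.141593 * 0.01030225 = 0.0323655 ≈ 0.0324 m^2

0.0324 m^2


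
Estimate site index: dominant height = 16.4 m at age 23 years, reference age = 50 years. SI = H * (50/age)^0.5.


50/23 = 2.17391
(2.17391)^0.5 = 1.47442
SI = 16.4 * 1.47442 = 24.1805 ≈ 24.2 m

24.2 m


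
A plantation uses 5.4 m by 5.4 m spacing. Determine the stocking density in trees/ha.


N = 10000 / 5.4^2 = 10000 / 29.16 = 342.936 ≈ 343 trees/ha

343 trees/ha


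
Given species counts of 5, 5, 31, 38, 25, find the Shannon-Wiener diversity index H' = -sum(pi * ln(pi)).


Total N = 5 + 5 + 31 + 38 + 25 = 104
Per-species terms:
  p = 5/104 = 0.048077; ln(p) = -3.034951; p*ln(p) = 0.048077 * (-3.034951) = -0.145911
  p = 5/104 = 0.048077; ln(p) = -3.034951; p*ln(p) = 0.048077 * (-3.034951) = -0.145911
  p = 31/104 = 0.298077; ln(p) = -1.210403; p*ln(p) = 0.298077 * (-1.210403) = -0.360793
  p = 38/104 = 0.365385; ln(p) = -1.006804; p*ln(p) = 0.365385 * (-1.006804) = -0.367871
  p = 25/104 = 0.240385; ln(p) = -1.425513; p*ln(p) = 0.240385 * (-1.425513) = -0.342672
sum(p*ln(p)) = (-0.145911) + (-0.145911) + (-0.360793) + (-0.367871) + (-0.342672) = -1.363158
H' = -(-1.363158) = 1.363158 ≈ 1.3632

1.3632


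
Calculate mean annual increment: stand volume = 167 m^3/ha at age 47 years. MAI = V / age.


MAI = 167 / 47 = 3.5532 ≈ 3.55 m^3/ha/yr

3.55 m^3/ha/yr


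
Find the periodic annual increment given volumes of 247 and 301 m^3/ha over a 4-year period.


PAI = (V2 - V1) / period = (301 - 247) / 4 = 54 / 4 = 13.50 m^3/ha/yr

13.50 m^3/ha/yr


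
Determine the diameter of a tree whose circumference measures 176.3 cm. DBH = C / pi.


DBH = C / pi = 176.3 / 3.141593 = 56.1180 ≈ 56.12 cm

56.12 cm


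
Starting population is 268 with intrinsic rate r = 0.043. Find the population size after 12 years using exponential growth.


r*t = 0.043 * 12 = 0.516
exp(0.516) = 1.67531
N = 268 * 1.67531 = 448.983 ≈ 449

449


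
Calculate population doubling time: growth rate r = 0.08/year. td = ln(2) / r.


td = ln(2) / 0.08 = 0.693147 / 0.08 = 8.66434 ≈ 8.7 years

8.7 years


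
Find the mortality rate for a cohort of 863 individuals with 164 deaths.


Mortality rate = 164 / 863 = 0.190035 ≈ 0.1900

0.1900


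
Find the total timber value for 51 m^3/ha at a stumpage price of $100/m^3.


Value = 51 * 100 = $5100/ha

$5100/ha


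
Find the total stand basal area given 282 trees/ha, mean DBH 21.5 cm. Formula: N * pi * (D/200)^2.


(D/200)^2 = (21.5/200)^2 = 0.1075^2 = 0.01155625
Individual BA = 3.141593 * 0.01155625 = 0.0363050 m^2
Stand BA = 282 * 0.0363050 = 10.2380 ≈ 10.24 m^2/ha

10.24 m^2/ha


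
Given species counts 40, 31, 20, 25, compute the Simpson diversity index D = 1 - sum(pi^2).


Total N = 40 + 31 + 20 + 25 = 116
Per-species terms:
  p = 40/116 = 0.344828; p^2 = 0.344828^2 = 0.118906
  p = 31/116 = 0.267241; p^2 = 0.267241^2 = 0.071418
  p = 20/116 = 0.172414; p^2 = 0.172414^2 = 0.029727
  p = 25/116 = 0.215517; p^2 = 0.215517^2 = 0.046448
sum(p^2) = 0.118906 + 0.071418 + 0.029727 + 0.046448 = 0.266499
D = 1 - 0.266499 = 0.733501 ≈ 0.7335

0.7335
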